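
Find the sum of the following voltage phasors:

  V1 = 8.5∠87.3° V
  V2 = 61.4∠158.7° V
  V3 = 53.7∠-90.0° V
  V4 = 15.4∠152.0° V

Step 1 — Convert each phasor to rectangular form:
  V1 = 8.5·(cos(87.3°) + j·sin(87.3°)) = 0.4004 + j8.491 V
  V2 = 61.4·(cos(158.7°) + j·sin(158.7°)) = -57.21 + j22.3 V
  V3 = 53.7·(cos(-90.0°) + j·sin(-90.0°)) = 0 - j53.7 V
  V4 = 15.4·(cos(152.0°) + j·sin(152.0°)) = -13.6 + j7.23 V
Step 2 — Sum components: V_total = -70.4 - j15.68 V.
Step 3 — Convert to polar: |V_total| = 72.13 V, ∠V_total = -167.4°.

V_total = 72.13∠-167.4° V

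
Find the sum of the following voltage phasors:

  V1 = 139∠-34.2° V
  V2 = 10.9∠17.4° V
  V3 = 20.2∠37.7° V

Step 1 — Convert each phasor to rectangular form:
  V1 = 139·(cos(-34.2°) + j·sin(-34.2°)) = 115 - j78.13 V
  V2 = 10.9·(cos(17.4°) + j·sin(17.4°)) = 10.4 + j3.26 V
  V3 = 20.2·(cos(37.7°) + j·sin(37.7°)) = 15.98 + j12.35 V
Step 2 — Sum components: V_total = 141.3 - j62.52 V.
Step 3 — Convert to polar: |V_total| = 154.6 V, ∠V_total = -23.9°.

V_total = 154.6∠-23.9° V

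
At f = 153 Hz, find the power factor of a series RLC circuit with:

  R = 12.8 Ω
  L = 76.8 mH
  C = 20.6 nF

Step 1 — Angular frequency: ω = 2π·f = 2π·153 = 961.3 rad/s.
Step 2 — Component impedances:
  R: Z = R = 12.8 Ω
  L: Z = jωL = j·961.3·0.0768 = 0 + j73.83 Ω
  C: Z = 1/(jωC) = -j/(ω·C) = 0 - j5.05e+04 Ω
Step 3 — Series combination: Z_total = R + L + C = 12.8 - j5.042e+04 Ω = 5.042e+04∠-90.0° Ω.
Step 4 — Power factor: PF = cos(φ) = Re(Z)/|Z| = 12.8/5.042e+04 = 0.0002539.
Step 5 — Type: Im(Z) = -5.042e+04 ⇒ leading (phase φ = -90.0°).

PF = 0.0002539 (leading, φ = -90.0°)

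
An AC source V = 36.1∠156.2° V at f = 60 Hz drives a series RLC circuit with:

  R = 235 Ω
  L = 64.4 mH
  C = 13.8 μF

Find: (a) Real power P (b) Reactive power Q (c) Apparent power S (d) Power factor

Step 1 — Angular frequency: ω = 2π·f = 2π·60 = 377 rad/s.
Step 2 — Component impedances:
  R: Z = R = 235 Ω
  L: Z = jωL = j·377·0.0644 = 0 + j24.28 Ω
  C: Z = 1/(jωC) = -j/(ω·C) = 0 - j192.2 Ω
Step 3 — Series combination: Z_total = R + L + C = 235 - j167.9 Ω = 288.8∠-35.6° Ω.
Step 4 — Source phasor: V = 36.1∠156.2° V = -33.03 + j14.57 V.
Step 5 — Current: I = V / Z = -0.1224 - j0.02545 A = 0.125∠-168.2° A.
Step 6 — Complex power: S = V·I* = 3.671 - j2.623 VA.
Step 7 — Real power: P = Re(S) = 3.671 W.
Step 8 — Reactive power: Q = Im(S) = -2.623 VAR.
Step 9 — Apparent power: |S| = 4.512 VA.
Step 10 — Power factor: PF = P/|S| = 0.8136 (leading).

(a) P = 3.671 W  (b) Q = -2.623 VAR  (c) S = 4.512 VA  (d) PF = 0.8136 (leading)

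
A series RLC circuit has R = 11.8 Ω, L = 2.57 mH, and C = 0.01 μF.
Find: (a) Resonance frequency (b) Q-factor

Step 1 — Resonance condition Im(Z)=0 gives ω₀ = 1/√(LC).
Step 2 — ω₀ = 1/√(0.00257·1e-08) = 1.973e+05 rad/s.
Step 3 — f₀ = ω₀/(2π) = 3.139e+04 Hz.
Step 4 — Series Q: Q = ω₀L/R = 1.973e+05·0.00257/11.8 = 42.96.

(a) f₀ = 3.139e+04 Hz  (b) Q = 42.96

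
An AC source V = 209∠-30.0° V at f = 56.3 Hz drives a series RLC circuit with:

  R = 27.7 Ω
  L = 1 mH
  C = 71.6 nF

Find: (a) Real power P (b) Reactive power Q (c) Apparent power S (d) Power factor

Step 1 — Angular frequency: ω = 2π·f = 2π·56.3 = 353.7 rad/s.
Step 2 — Component impedances:
  R: Z = R = 27.7 Ω
  L: Z = jωL = j·353.7·0.001 = 0 + j0.3537 Ω
  C: Z = 1/(jωC) = -j/(ω·C) = 0 - j3.948e+04 Ω
Step 3 — Series combination: Z_total = R + L + C = 27.7 - j3.948e+04 Ω = 3.948e+04∠-90.0° Ω.
Step 4 — Source phasor: V = 209∠-30.0° V = 181 - j104.5 V.
Step 5 — Current: I = V / Z = 0.00265 + j0.004583 A = 0.005294∠60.0° A.
Step 6 — Complex power: S = V·I* = 0.0007762 - j1.106 VA.
Step 7 — Real power: P = Re(S) = 0.0007762 W.
Step 8 — Reactive power: Q = Im(S) = -1.106 VAR.
Step 9 — Apparent power: |S| = 1.106 VA.
Step 10 — Power factor: PF = P/|S| = 0.0007016 (leading).

(a) P = 0.0007762 W  (b) Q = -1.106 VAR  (c) S = 1.106 VA  (d) PF = 0.0007016 (leading)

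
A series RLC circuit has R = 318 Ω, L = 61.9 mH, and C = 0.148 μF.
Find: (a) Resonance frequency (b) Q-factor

Step 1 — Resonance condition Im(Z)=0 gives ω₀ = 1/√(LC).
Step 2 — ω₀ = 1/√(0.0619·1.48e-07) = 1.045e+04 rad/s.
Step 3 — f₀ = ω₀/(2π) = 1663 Hz.
Step 4 — Series Q: Q = ω₀L/R = 1.045e+04·0.0619/318 = 2.034.

(a) f₀ = 1663 Hz  (b) Q = 2.034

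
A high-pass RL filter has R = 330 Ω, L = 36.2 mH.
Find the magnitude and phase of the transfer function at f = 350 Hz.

Step 1 — Angular frequency: ω = 2π·350 = 2199 rad/s.
Step 2 — Transfer function: H(jω) = jωL/(R + jωL).
Step 3 — Numerator jωL = j·79.61; denominator R + jωL = 330 + j79.61.
Step 4 — H = 0.05499 + j0.228.
Step 5 — Magnitude: |H| = 0.2345 (-12.6 dB); phase: φ = 76.4°.

|H| = 0.2345 (-12.6 dB), φ = 76.4°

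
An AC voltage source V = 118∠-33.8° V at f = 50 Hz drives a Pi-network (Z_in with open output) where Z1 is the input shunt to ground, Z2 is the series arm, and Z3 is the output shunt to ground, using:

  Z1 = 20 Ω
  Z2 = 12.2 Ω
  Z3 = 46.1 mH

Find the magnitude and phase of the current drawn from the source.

Step 1 — Angular frequency: ω = 2π·f = 2π·50 = 314.2 rad/s.
Step 2 — Component impedances:
  Z1: Z = R = 20 Ω
  Z2: Z = R = 12.2 Ω
  Z3: Z = jωL = j·314.2·0.0461 = 0 + j14.48 Ω
Step 3 — With open output, the series arm Z2 and the output shunt Z3 appear in series to ground: Z2 + Z3 = 12.2 + j14.48 Ω.
Step 4 — Parallel with input shunt Z1: Z_in = Z1 || (Z2 + Z3) = 9.668 + j4.647 Ω = 10.73∠25.7° Ω.
Step 5 — Source phasor: V = 118∠-33.8° V = 98.06 - j65.64 V.
Step 6 — Ohm's law: I = V / Z_total = (98.06 - j65.64) / (9.668 + j4.647) = 5.588 - j9.476 A.
Step 7 — Convert to polar: |I| = 11 A, ∠I = -59.5°.

I = 11∠-59.5° A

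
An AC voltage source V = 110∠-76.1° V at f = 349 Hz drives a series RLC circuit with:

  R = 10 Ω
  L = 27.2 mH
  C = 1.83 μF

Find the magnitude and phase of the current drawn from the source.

Step 1 — Angular frequency: ω = 2π·f = 2π·349 = 2193 rad/s.
Step 2 — Component impedances:
  R: Z = R = 10 Ω
  L: Z = jωL = j·2193·0.0272 = 0 + j59.65 Ω
  C: Z = 1/(jωC) = -j/(ω·C) = 0 - j249.2 Ω
Step 3 — Series combination: Z_total = R + L + C = 10 - j189.6 Ω = 189.8∠-87.0° Ω.
Step 4 — Source phasor: V = 110∠-76.1° V = 26.43 - j106.8 V.
Step 5 — Ohm's law: I = V / Z_total = (26.43 - j106.8) / (10 - j189.6) = 0.5691 + j0.1094 A.
Step 6 — Convert to polar: |I| = 0.5795 A, ∠I = 10.9°.

I = 0.5795∠10.9° A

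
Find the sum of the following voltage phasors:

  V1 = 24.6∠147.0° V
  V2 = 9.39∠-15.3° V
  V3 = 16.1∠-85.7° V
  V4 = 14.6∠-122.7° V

Step 1 — Convert each phasor to rectangular form:
  V1 = 24.6·(cos(147.0°) + j·sin(147.0°)) = -20.63 + j13.4 V
  V2 = 9.39·(cos(-15.3°) + j·sin(-15.3°)) = 9.057 - j2.478 V
  V3 = 16.1·(cos(-85.7°) + j·sin(-85.7°)) = 1.207 - j16.05 V
  V4 = 14.6·(cos(-122.7°) + j·sin(-122.7°)) = -7.888 - j12.29 V
Step 2 — Sum components: V_total = -18.25 - j17.42 V.
Step 3 — Convert to polar: |V_total| = 25.23 V, ∠V_total = -136.3°.

V_total = 25.23∠-136.3° V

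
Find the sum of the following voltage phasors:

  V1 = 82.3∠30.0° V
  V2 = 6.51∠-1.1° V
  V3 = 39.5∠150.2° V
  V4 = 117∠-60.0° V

Step 1 — Convert each phasor to rectangular form:
  V1 = 82.3·(cos(30.0°) + j·sin(30.0°)) = 71.27 + j41.15 V
  V2 = 6.51·(cos(-1.1°) + j·sin(-1.1°)) = 6.509 - j0.125 V
  V3 = 39.5·(cos(150.2°) + j·sin(150.2°)) = -34.28 + j19.63 V
  V4 = 117·(cos(-60.0°) + j·sin(-60.0°)) = 58.5 - j101.3 V
Step 2 — Sum components: V_total = 102 - j40.67 V.
Step 3 — Convert to polar: |V_total| = 109.8 V, ∠V_total = -21.7°.

V_total = 109.8∠-21.7° V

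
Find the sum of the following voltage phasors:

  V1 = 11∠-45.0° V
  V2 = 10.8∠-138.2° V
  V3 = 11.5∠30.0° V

Step 1 — Convert each phasor to rectangular form:
  V1 = 11·(cos(-45.0°) + j·sin(-45.0°)) = 7.778 - j7.778 V
  V2 = 10.8·(cos(-138.2°) + j·sin(-138.2°)) = -8.051 - j7.199 V
  V3 = 11.5·(cos(30.0°) + j·sin(30.0°)) = 9.959 + j5.75 V
Step 2 — Sum components: V_total = 9.686 - j9.227 V.
Step 3 — Convert to polar: |V_total| = 13.38 V, ∠V_total = -43.6°.

V_total = 13.38∠-43.6° V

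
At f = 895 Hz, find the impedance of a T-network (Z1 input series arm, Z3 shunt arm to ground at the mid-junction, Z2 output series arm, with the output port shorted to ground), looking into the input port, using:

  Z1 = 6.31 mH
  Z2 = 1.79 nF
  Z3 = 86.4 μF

Step 1 — Angular frequency: ω = 2π·f = 2π·895 = 5623 rad/s.
Step 2 — Component impedances:
  Z1: Z = jωL = j·5623·0.00631 = 0 + j35.48 Ω
  Z2: Z = 1/(jωC) = -j/(ω·C) = 0 - j9.934e+04 Ω
  Z3: Z = 1/(jωC) = -j/(ω·C) = 0 - j2.058 Ω
Step 3 — With the output port shorted to ground, the output series arm Z2 runs from the junction to ground; the shunt arm Z3 also runs from the junction to ground. They appear in parallel: Z3 || Z2 = 0 - j2.058 Ω.
Step 4 — Series with input arm Z1: Z_in = Z1 + (Z3 || Z2) = 0 + j33.43 Ω = 33.43∠90.0° Ω.

Z = 0 + j33.43 Ω = 33.43∠90.0° Ω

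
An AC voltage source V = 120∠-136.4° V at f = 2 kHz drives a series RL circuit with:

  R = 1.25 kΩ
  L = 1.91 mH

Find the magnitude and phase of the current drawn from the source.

Step 1 — Angular frequency: ω = 2π·f = 2π·2000 = 1.257e+04 rad/s.
Step 2 — Component impedances:
  R: Z = R = 1250 Ω
  L: Z = jωL = j·1.257e+04·0.00191 = 0 + j24 Ω
Step 3 — Series combination: Z_total = R + L = 1250 + j24 Ω = 1250∠1.1° Ω.
Step 4 — Source phasor: V = 120∠-136.4° V = -86.9 - j82.75 V.
Step 5 — Ohm's law: I = V / Z_total = (-86.9 - j82.75) / (1250 + j24) = -0.07077 - j0.06484 A.
Step 6 — Convert to polar: |I| = 0.09598 A, ∠I = -137.5°.

I = 0.09598∠-137.5° A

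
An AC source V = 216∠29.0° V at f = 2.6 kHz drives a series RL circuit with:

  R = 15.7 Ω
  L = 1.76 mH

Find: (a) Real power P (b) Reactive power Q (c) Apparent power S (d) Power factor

Step 1 — Angular frequency: ω = 2π·f = 2π·2600 = 1.634e+04 rad/s.
Step 2 — Component impedances:
  R: Z = R = 15.7 Ω
  L: Z = jωL = j·1.634e+04·0.00176 = 0 + j28.75 Ω
Step 3 — Series combination: Z_total = R + L = 15.7 + j28.75 Ω = 32.76∠61.4° Ω.
Step 4 — Source phasor: V = 216∠29.0° V = 188.9 + j104.7 V.
Step 5 — Current: I = V / Z = 5.569 - j3.529 A = 6.594∠-32.4° A.
Step 6 — Complex power: S = V·I* = 682.6 + j1250 VA.
Step 7 — Real power: P = Re(S) = 682.6 W.
Step 8 — Reactive power: Q = Im(S) = 1250 VAR.
Step 9 — Apparent power: |S| = 1424 VA.
Step 10 — Power factor: PF = P/|S| = 0.4793 (lagging).

(a) P = 682.6 W  (b) Q = 1250 VAR  (c) S = 1424 VA  (d) PF = 0.4793 (lagging)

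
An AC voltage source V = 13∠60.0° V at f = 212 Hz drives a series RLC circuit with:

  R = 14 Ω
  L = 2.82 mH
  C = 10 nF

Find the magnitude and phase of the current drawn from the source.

Step 1 — Angular frequency: ω = 2π·f = 2π·212 = 1332 rad/s.
Step 2 — Component impedances:
  R: Z = R = 14 Ω
  L: Z = jωL = j·1332·0.00282 = 0 + j3.756 Ω
  C: Z = 1/(jωC) = -j/(ω·C) = 0 - j7.507e+04 Ω
Step 3 — Series combination: Z_total = R + L + C = 14 - j7.507e+04 Ω = 7.507e+04∠-90.0° Ω.
Step 4 — Source phasor: V = 13∠60.0° V = 6.5 + j11.26 V.
Step 5 — Ohm's law: I = V / Z_total = (6.5 + j11.26) / (14 - j7.507e+04) = -0.00015 + j8.661e-05 A.
Step 6 — Convert to polar: |I| = 0.0001732 A, ∠I = 150.0°.

I = 0.0001732∠150.0° A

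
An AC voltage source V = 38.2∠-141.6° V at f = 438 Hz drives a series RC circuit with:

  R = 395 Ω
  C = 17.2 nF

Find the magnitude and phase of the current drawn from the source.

Step 1 — Angular frequency: ω = 2π·f = 2π·438 = 2752 rad/s.
Step 2 — Component impedances:
  R: Z = R = 395 Ω
  C: Z = 1/(jωC) = -j/(ω·C) = 0 - j2.113e+04 Ω
Step 3 — Series combination: Z_total = R + C = 395 - j2.113e+04 Ω = 2.113e+04∠-88.9° Ω.
Step 4 — Source phasor: V = 38.2∠-141.6° V = -29.94 - j23.73 V.
Step 5 — Ohm's law: I = V / Z_total = (-29.94 - j23.73) / (395 - j2.113e+04) = 0.001096 - j0.001438 A.
Step 6 — Convert to polar: |I| = 0.001808 A, ∠I = -52.7°.

I = 0.001808∠-52.7° A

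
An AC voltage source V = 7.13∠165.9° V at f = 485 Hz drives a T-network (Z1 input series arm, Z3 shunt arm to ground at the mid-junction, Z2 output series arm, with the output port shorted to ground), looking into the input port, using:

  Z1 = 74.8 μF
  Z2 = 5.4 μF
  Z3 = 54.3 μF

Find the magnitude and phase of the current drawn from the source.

Step 1 — Angular frequency: ω = 2π·f = 2π·485 = 3047 rad/s.
Step 2 — Component impedances:
  Z1: Z = 1/(jωC) = -j/(ω·C) = 0 - j4.387 Ω
  Z2: Z = 1/(jωC) = -j/(ω·C) = 0 - j60.77 Ω
  Z3: Z = 1/(jωC) = -j/(ω·C) = 0 - j6.043 Ω
Step 3 — With the output port shorted to ground, the output series arm Z2 runs from the junction to ground; the shunt arm Z3 also runs from the junction to ground. They appear in parallel: Z3 || Z2 = 0 - j5.497 Ω.
Step 4 — Series with input arm Z1: Z_in = Z1 + (Z3 || Z2) = 0 - j9.884 Ω = 9.884∠-90.0° Ω.
Step 5 — Source phasor: V = 7.13∠165.9° V = -6.915 + j1.737 V.
Step 6 — Ohm's law: I = V / Z_total = (-6.915 + j1.737) / (0 - j9.884) = -0.1757 - j0.6996 A.
Step 7 — Convert to polar: |I| = 0.7214 A, ∠I = -104.1°.

I = 0.7214∠-104.1° A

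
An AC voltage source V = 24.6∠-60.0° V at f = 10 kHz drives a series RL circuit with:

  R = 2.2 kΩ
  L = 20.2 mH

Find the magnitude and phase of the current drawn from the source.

Step 1 — Angular frequency: ω = 2π·f = 2π·1e+04 = 6.283e+04 rad/s.
Step 2 — Component impedances:
  R: Z = R = 2200 Ω
  L: Z = jωL = j·6.283e+04·0.0202 = 0 + j1269 Ω
Step 3 — Series combination: Z_total = R + L = 2200 + j1269 Ω = 2540∠30.0° Ω.
Step 4 — Source phasor: V = 24.6∠-60.0° V = 12.3 - j21.3 V.
Step 5 — Ohm's law: I = V / Z_total = (12.3 - j21.3) / (2200 + j1269) = 3.194e-06 - j0.009686 A.
Step 6 — Convert to polar: |I| = 0.009686 A, ∠I = -90.0°.

I = 0.009686∠-90.0° A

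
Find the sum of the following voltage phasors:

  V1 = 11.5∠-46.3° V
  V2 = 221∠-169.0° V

Step 1 — Convert each phasor to rectangular form:
  V1 = 11.5·(cos(-46.3°) + j·sin(-46.3°)) = 7.945 - j8.314 V
  V2 = 221·(cos(-169.0°) + j·sin(-169.0°)) = -216.9 - j42.17 V
Step 2 — Sum components: V_total = -209 - j50.48 V.
Step 3 — Convert to polar: |V_total| = 215 V, ∠V_total = -166.4°.

V_total = 215∠-166.4° V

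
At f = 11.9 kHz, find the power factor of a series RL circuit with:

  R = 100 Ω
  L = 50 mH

Step 1 — Angular frequency: ω = 2π·f = 2π·1.19e+04 = 7.477e+04 rad/s.
Step 2 — Component impedances:
  R: Z = R = 100 Ω
  L: Z = jωL = j·7.477e+04·0.05 = 0 + j3738 Ω
Step 3 — Series combination: Z_total = R + L = 100 + j3738 Ω = 3740∠88.5° Ω.
Step 4 — Power factor: PF = cos(φ) = Re(Z)/|Z| = 100/3740 = 0.02674.
Step 5 — Type: Im(Z) = 3738 ⇒ lagging (phase φ = 88.5°).

PF = 0.02674 (lagging, φ = 88.5°)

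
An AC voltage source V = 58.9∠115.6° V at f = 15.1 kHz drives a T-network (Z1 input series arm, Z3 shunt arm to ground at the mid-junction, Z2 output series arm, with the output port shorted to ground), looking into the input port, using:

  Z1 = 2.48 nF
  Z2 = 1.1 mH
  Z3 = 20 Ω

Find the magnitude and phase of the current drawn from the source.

Step 1 — Angular frequency: ω = 2π·f = 2π·1.51e+04 = 9.488e+04 rad/s.
Step 2 — Component impedances:
  Z1: Z = 1/(jωC) = -j/(ω·C) = 0 - j4250 Ω
  Z2: Z = jωL = j·9.488e+04·0.0011 = 0 + j104.4 Ω
  Z3: Z = R = 20 Ω
Step 3 — With the output port shorted to ground, the output series arm Z2 runs from the junction to ground; the shunt arm Z3 also runs from the junction to ground. They appear in parallel: Z3 || Z2 = 19.29 + j3.697 Ω.
Step 4 — Series with input arm Z1: Z_in = Z1 + (Z3 || Z2) = 19.29 - j4246 Ω = 4246∠-89.7° Ω.
Step 5 — Source phasor: V = 58.9∠115.6° V = -25.45 + j53.12 V.
Step 6 — Ohm's law: I = V / Z_total = (-25.45 + j53.12) / (19.29 - j4246) = -0.01254 - j0.005936 A.
Step 7 — Convert to polar: |I| = 0.01387 A, ∠I = -154.7°.

I = 0.01387∠-154.7° A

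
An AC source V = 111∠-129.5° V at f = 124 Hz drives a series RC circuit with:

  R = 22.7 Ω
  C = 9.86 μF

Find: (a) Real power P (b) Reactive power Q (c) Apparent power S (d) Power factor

Step 1 — Angular frequency: ω = 2π·f = 2π·124 = 779.1 rad/s.
Step 2 — Component impedances:
  R: Z = R = 22.7 Ω
  C: Z = 1/(jωC) = -j/(ω·C) = 0 - j130.2 Ω
Step 3 — Series combination: Z_total = R + C = 22.7 - j130.2 Ω = 132.1∠-80.1° Ω.
Step 4 — Source phasor: V = 111∠-129.5° V = -70.6 - j85.65 V.
Step 5 — Current: I = V / Z = 0.5468 - j0.6377 A = 0.84∠-49.4° A.
Step 6 — Complex power: S = V·I* = 16.02 - j91.86 VA.
Step 7 — Real power: P = Re(S) = 16.02 W.
Step 8 — Reactive power: Q = Im(S) = -91.86 VAR.
Step 9 — Apparent power: |S| = 93.24 VA.
Step 10 — Power factor: PF = P/|S| = 0.1718 (leading).

(a) P = 16.02 W  (b) Q = -91.86 VAR  (c) S = 93.24 VA  (d) PF = 0.1718 (leading)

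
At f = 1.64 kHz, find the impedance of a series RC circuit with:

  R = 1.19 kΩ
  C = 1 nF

Step 1 — Angular frequency: ω = 2π·f = 2π·1640 = 1.03e+04 rad/s.
Step 2 — Component impedances:
  R: Z = R = 1190 Ω
  C: Z = 1/(jωC) = -j/(ω·C) = 0 - j9.705e+04 Ω
Step 3 — Series combination: Z_total = R + C = 1190 - j9.705e+04 Ω = 9.705e+04∠-89.3° Ω.

Z = 1190 - j9.705e+04 Ω = 9.705e+04∠-89.3° Ω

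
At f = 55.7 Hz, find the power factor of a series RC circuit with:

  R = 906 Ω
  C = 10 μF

Step 1 — Angular frequency: ω = 2π·f = 2π·55.7 = 350 rad/s.
Step 2 — Component impedances:
  R: Z = R = 906 Ω
  C: Z = 1/(jωC) = -j/(ω·C) = 0 - j285.7 Ω
Step 3 — Series combination: Z_total = R + C = 906 - j285.7 Ω = 950∠-17.5° Ω.
Step 4 — Power factor: PF = cos(φ) = Re(Z)/|Z| = 906/950 = 0.9537.
Step 5 — Type: Im(Z) = -285.7 ⇒ leading (phase φ = -17.5°).

PF = 0.9537 (leading, φ = -17.5°)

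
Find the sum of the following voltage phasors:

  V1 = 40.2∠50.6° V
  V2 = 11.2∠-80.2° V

Step 1 — Convert each phasor to rectangular form:
  V1 = 40.2·(cos(50.6°) + j·sin(50.6°)) = 25.52 + j31.06 V
  V2 = 11.2·(cos(-80.2°) + j·sin(-80.2°)) = 1.906 - j11.04 V
Step 2 — Sum components: V_total = 27.42 + j20.03 V.
Step 3 — Convert to polar: |V_total| = 33.96 V, ∠V_total = 36.1°.

V_total = 33.96∠36.1° V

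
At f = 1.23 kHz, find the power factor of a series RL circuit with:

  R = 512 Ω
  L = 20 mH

Step 1 — Angular frequency: ω = 2π·f = 2π·1230 = 7728 rad/s.
Step 2 — Component impedances:
  R: Z = R = 512 Ω
  L: Z = jωL = j·7728·0.02 = 0 + j154.6 Ω
Step 3 — Series combination: Z_total = R + L = 512 + j154.6 Ω = 534.8∠16.8° Ω.
Step 4 — Power factor: PF = cos(φ) = Re(Z)/|Z| = 512/534.82 = 0.9573.
Step 5 — Type: Im(Z) = 154.6 ⇒ lagging (phase φ = 16.8°).

PF = 0.9573 (lagging, φ = 16.8°)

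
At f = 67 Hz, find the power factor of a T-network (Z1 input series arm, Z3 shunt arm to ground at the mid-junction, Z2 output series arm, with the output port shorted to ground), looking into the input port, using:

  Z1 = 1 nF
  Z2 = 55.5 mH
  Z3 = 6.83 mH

Step 1 — Angular frequency: ω = 2π·f = 2π·67 = 421 rad/s.
Step 2 — Component impedances:
  Z1: Z = 1/(jωC) = -j/(ω·C) = 0 - j2.375e+06 Ω
  Z2: Z = jωL = j·421·0.0555 = 0 + j23.36 Ω
  Z3: Z = jωL = j·421·0.00683 = 0 + j2.875 Ω
Step 3 — With the output port shorted to ground, the output series arm Z2 runs from the junction to ground; the shunt arm Z3 also runs from the junction to ground. They appear in parallel: Z3 || Z2 = 0 + j2.56 Ω.
Step 4 — Series with input arm Z1: Z_in = Z1 + (Z3 || Z2) = 0 - j2.375e+06 Ω = 2.375e+06∠-90.0° Ω.
Step 5 — Power factor: PF = cos(φ) = Re(Z)/|Z| = 0/2.375e+06 = 0.
Step 6 — Type: Im(Z) = -2.375e+06 ⇒ leading (phase φ = -90.0°).

PF = 0 (leading, φ = -90.0°)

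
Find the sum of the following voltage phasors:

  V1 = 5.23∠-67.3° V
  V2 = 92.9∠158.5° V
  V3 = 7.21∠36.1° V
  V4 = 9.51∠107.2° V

Step 1 — Convert each phasor to rectangular form:
  V1 = 5.23·(cos(-67.3°) + j·sin(-67.3°)) = 2.018 - j4.825 V
  V2 = 92.9·(cos(158.5°) + j·sin(158.5°)) = -86.44 + j34.05 V
  V3 = 7.21·(cos(36.1°) + j·sin(36.1°)) = 5.826 + j4.248 V
  V4 = 9.51·(cos(107.2°) + j·sin(107.2°)) = -2.812 + j9.085 V
Step 2 — Sum components: V_total = -81.4 + j42.56 V.
Step 3 — Convert to polar: |V_total| = 91.86 V, ∠V_total = 152.4°.

V_total = 91.86∠152.4° V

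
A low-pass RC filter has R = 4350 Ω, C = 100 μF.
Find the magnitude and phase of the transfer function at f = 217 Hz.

Step 1 — Angular frequency: ω = 2π·217 = 1363 rad/s.
Step 2 — Transfer function: H(jω) = 1/(1 + jωRC).
Step 3 — Denominator: 1 + jωRC = 1 + j·1363·4350·0.0001 = 1 + j593.1.
Step 4 — H = 2.843e-06 - j0.001686.
Step 5 — Magnitude: |H| = 0.001686 (-55.5 dB); phase: φ = -89.9°.

|H| = 0.001686 (-55.5 dB), φ = -89.9°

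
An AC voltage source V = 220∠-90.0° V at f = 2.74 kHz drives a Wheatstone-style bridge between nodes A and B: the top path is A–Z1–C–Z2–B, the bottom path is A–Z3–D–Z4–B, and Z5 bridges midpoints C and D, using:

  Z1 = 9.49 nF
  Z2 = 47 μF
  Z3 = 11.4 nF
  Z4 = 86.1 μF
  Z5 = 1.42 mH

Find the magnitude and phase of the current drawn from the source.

Step 1 — Angular frequency: ω = 2π·f = 2π·2740 = 1.722e+04 rad/s.
Step 2 — Component impedances:
  Z1: Z = 1/(jωC) = -j/(ω·C) = 0 - j6121 Ω
  Z2: Z = 1/(jωC) = -j/(ω·C) = 0 - j1.236 Ω
  Z3: Z = 1/(jωC) = -j/(ω·C) = 0 - j5095 Ω
  Z4: Z = 1/(jωC) = -j/(ω·C) = 0 - j0.6746 Ω
  Z5: Z = jωL = j·1.722e+04·0.00142 = 0 + j24.45 Ω
Step 3 — Bridge requires nodal analysis (the Z5 bridge couples midpoints C and D, so the two paths cannot be reduced to a simple series/parallel combination). Setting node B to ground and injecting 1 A at node A, the 3-node admittance system at A, C, D solves to V_A = Z_AB = 0 - j2781 Ω = 2781∠-90.0° Ω.
Step 4 — Source phasor: V = 220∠-90.0° V = 0 - j220 V.
Step 5 — Ohm's law: I = V / Z_total = (0 - j220) / (0 - j2781) = 0.07911 A.
Step 6 — Convert to polar: |I| = 0.07911 A, ∠I = 0.0°.

I = 0.07911∠0.0° A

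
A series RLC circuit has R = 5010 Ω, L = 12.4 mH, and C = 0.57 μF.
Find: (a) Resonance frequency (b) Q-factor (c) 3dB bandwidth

Step 1 — Resonance: ω₀ = 1/√(LC) = 1/√(0.0124·5.7e-07) = 1.189e+04 rad/s.
Step 2 — f₀ = ω₀/(2π) = 1893 Hz.
Step 3 — Series Q: Q = ω₀L/R = 1.189e+04·0.0124/5010 = 0.02944.
Step 4 — Bandwidth: Δω = ω₀/Q = 4.04e+05 rad/s; BW = Δω/(2π) = 6.43e+04 Hz.

(a) f₀ = 1893 Hz  (b) Q = 0.02944  (c) BW = 6.43e+04 Hz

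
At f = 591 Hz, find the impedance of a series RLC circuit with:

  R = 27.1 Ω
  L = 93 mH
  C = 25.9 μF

Step 1 — Angular frequency: ω = 2π·f = 2π·591 = 3713 rad/s.
Step 2 — Component impedances:
  R: Z = R = 27.1 Ω
  L: Z = jωL = j·3713·0.093 = 0 + j345.3 Ω
  C: Z = 1/(jωC) = -j/(ω·C) = 0 - j10.4 Ω
Step 3 — Series combination: Z_total = R + L + C = 27.1 + j334.9 Ω = 336∠85.4° Ω.

Z = 27.1 + j334.9 Ω = 336∠85.4° Ω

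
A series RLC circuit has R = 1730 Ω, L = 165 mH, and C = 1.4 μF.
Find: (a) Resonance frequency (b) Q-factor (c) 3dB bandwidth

Step 1 — Resonance: ω₀ = 1/√(LC) = 1/√(0.165·1.4e-06) = 2081 rad/s.
Step 2 — f₀ = ω₀/(2π) = 331.1 Hz.
Step 3 — Series Q: Q = ω₀L/R = 2081·0.165/1730 = 0.1984.
Step 4 — Bandwidth: Δω = ω₀/Q = 1.048e+04 rad/s; BW = Δω/(2π) = 1669 Hz.

(a) f₀ = 331.1 Hz  (b) Q = 0.1984  (c) BW = 1669 Hz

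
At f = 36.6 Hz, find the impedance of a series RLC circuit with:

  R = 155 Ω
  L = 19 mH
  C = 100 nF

Step 1 — Angular frequency: ω = 2π·f = 2π·36.6 = 230 rad/s.
Step 2 — Component impedances:
  R: Z = R = 155 Ω
  L: Z = jωL = j·230·0.019 = 0 + j4.369 Ω
  C: Z = 1/(jωC) = -j/(ω·C) = 0 - j4.348e+04 Ω
Step 3 — Series combination: Z_total = R + L + C = 155 - j4.348e+04 Ω = 4.348e+04∠-89.8° Ω.

Z = 155 - j4.348e+04 Ω = 4.348e+04∠-89.8° Ω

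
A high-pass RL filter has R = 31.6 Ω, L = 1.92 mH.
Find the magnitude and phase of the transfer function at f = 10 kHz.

Step 1 — Angular frequency: ω = 2π·1e+04 = 6.283e+04 rad/s.
Step 2 — Transfer function: H(jω) = jωL/(R + jωL).
Step 3 — Numerator jωL = j·120.6; denominator R + jωL = 31.6 + j120.6.
Step 4 — H = 0.9358 + j0.2451.
Step 5 — Magnitude: |H| = 0.9674 (-0.3 dB); phase: φ = 14.7°.

|H| = 0.9674 (-0.3 dB), φ = 14.7°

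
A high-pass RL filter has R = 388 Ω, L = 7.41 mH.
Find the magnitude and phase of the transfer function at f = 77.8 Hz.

Step 1 — Angular frequency: ω = 2π·77.8 = 488.8 rad/s.
Step 2 — Transfer function: H(jω) = jωL/(R + jωL).
Step 3 — Numerator jωL = j·3.622; denominator R + jωL = 388 + j3.622.
Step 4 — H = 8.715e-05 + j0.009335.
Step 5 — Magnitude: |H| = 0.009335 (-40.6 dB); phase: φ = 89.5°.

|H| = 0.009335 (-40.6 dB), φ = 89.5°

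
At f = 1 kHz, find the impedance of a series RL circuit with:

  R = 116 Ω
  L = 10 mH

Step 1 — Angular frequency: ω = 2π·f = 2π·1000 = 6283 rad/s.
Step 2 — Component impedances:
  R: Z = R = 116 Ω
  L: Z = jωL = j·6283·0.01 = 0 + j62.83 Ω
Step 3 — Series combination: Z_total = R + L = 116 + j62.83 Ω = 131.9∠28.4° Ω.

Z = 116 + j62.83 Ω = 131.9∠28.4° Ω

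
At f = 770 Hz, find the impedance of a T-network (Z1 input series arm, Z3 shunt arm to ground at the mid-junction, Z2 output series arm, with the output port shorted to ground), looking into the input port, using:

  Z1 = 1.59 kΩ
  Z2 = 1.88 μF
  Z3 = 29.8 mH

Step 1 — Angular frequency: ω = 2π·f = 2π·770 = 4838 rad/s.
Step 2 — Component impedances:
  Z1: Z = R = 1590 Ω
  Z2: Z = 1/(jωC) = -j/(ω·C) = 0 - j109.9 Ω
  Z3: Z = jωL = j·4838·0.0298 = 0 + j144.2 Ω
Step 3 — With the output port shorted to ground, the output series arm Z2 runs from the junction to ground; the shunt arm Z3 also runs from the junction to ground. They appear in parallel: Z3 || Z2 = 0 - j463.1 Ω.
Step 4 — Series with input arm Z1: Z_in = Z1 + (Z3 || Z2) = 1590 - j463.1 Ω = 1656∠-16.2° Ω.

Z = 1590 - j463.1 Ω = 1656∠-16.2° Ω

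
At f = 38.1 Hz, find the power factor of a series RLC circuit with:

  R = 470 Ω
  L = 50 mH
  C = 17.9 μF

Step 1 — Angular frequency: ω = 2π·f = 2π·38.1 = 239.4 rad/s.
Step 2 — Component impedances:
  R: Z = R = 470 Ω
  L: Z = jωL = j·239.4·0.05 = 0 + j11.97 Ω
  C: Z = 1/(jωC) = -j/(ω·C) = 0 - j233.4 Ω
Step 3 — Series combination: Z_total = R + L + C = 470 - j221.4 Ω = 519.5∠-25.2° Ω.
Step 4 — Power factor: PF = cos(φ) = Re(Z)/|Z| = 470/519.5 = 0.9047.
Step 5 — Type: Im(Z) = -221.4 ⇒ leading (phase φ = -25.2°).

PF = 0.9047 (leading, φ = -25.2°)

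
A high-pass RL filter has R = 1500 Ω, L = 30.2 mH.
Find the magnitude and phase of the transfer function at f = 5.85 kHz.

Step 1 — Angular frequency: ω = 2π·5850 = 3.676e+04 rad/s.
Step 2 — Transfer function: H(jω) = jωL/(R + jωL).
Step 3 — Numerator jωL = j·1110; denominator R + jωL = 1500 + j1110.
Step 4 — H = 0.3539 + j0.4782.
Step 5 — Magnitude: |H| = 0.5949 (-4.5 dB); phase: φ = 53.5°.

|H| = 0.5949 (-4.5 dB), φ = 53.5°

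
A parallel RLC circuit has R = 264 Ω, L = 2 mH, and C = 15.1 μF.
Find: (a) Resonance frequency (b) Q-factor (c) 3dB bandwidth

Step 1 — Resonance: ω₀ = 1/√(LC) = 1/√(0.002·1.51e-05) = 5754 rad/s.
Step 2 — f₀ = ω₀/(2π) = 915.8 Hz.
Step 3 — Parallel Q: Q = R/(ω₀L) = 264/(5754·0.002) = 22.94.
Step 4 — Bandwidth: Δω = ω₀/Q = 250.9 rad/s; BW = Δω/(2π) = 39.92 Hz.

(a) f₀ = 915.8 Hz  (b) Q = 22.94  (c) BW = 39.92 Hz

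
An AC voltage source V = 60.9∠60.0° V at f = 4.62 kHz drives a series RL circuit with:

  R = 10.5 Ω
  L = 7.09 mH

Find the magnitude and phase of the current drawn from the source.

Step 1 — Angular frequency: ω = 2π·f = 2π·4620 = 2.903e+04 rad/s.
Step 2 — Component impedances:
  R: Z = R = 10.5 Ω
  L: Z = jωL = j·2.903e+04·0.00709 = 0 + j205.8 Ω
Step 3 — Series combination: Z_total = R + L = 10.5 + j205.8 Ω = 206.1∠87.1° Ω.
Step 4 — Source phasor: V = 60.9∠60.0° V = 30.45 + j52.74 V.
Step 5 — Ohm's law: I = V / Z_total = (30.45 + j52.74) / (10.5 + j205.8) = 0.2631 - j0.1345 A.
Step 6 — Convert to polar: |I| = 0.2955 A, ∠I = -27.1°.

I = 0.2955∠-27.1° A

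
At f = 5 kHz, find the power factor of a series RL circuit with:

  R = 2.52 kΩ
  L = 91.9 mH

Step 1 — Angular frequency: ω = 2π·f = 2π·5000 = 3.142e+04 rad/s.
Step 2 — Component impedances:
  R: Z = R = 2520 Ω
  L: Z = jωL = j·3.142e+04·0.0919 = 0 + j2887 Ω
Step 3 — Series combination: Z_total = R + L = 2520 + j2887 Ω = 3832∠48.9° Ω.
Step 4 — Power factor: PF = cos(φ) = Re(Z)/|Z| = 2520/3832 = 0.6576.
Step 5 — Type: Im(Z) = 2887 ⇒ lagging (phase φ = 48.9°).

PF = 0.6576 (lagging, φ = 48.9°)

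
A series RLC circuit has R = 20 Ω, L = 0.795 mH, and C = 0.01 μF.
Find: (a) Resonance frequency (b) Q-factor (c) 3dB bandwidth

Step 1 — Resonance condition Im(Z)=0 gives ω₀ = 1/√(LC).
Step 2 — ω₀ = 1/√(0.000795·1e-08) = 3.547e+05 rad/s.
Step 3 — f₀ = ω₀/(2π) = 5.645e+04 Hz.
Step 4 — Series Q: Q = ω₀L/R = 3.547e+05·0.000795/20 = 14.1.
Step 5 — 3dB bandwidth: Δω = ω₀/Q = 2.516e+04 rad/s; BW = Δω/(2π) = 4004 Hz.

(a) f₀ = 5.645e+04 Hz  (b) Q = 14.1  (c) BW = 4004 Hz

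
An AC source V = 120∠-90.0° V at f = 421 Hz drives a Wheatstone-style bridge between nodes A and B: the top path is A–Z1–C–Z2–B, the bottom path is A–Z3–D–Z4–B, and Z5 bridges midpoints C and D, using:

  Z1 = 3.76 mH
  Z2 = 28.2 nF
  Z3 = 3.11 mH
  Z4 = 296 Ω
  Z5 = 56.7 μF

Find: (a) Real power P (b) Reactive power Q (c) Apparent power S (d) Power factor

Step 1 — Angular frequency: ω = 2π·f = 2π·421 = 2645 rad/s.
Step 2 — Component impedances:
  Z1: Z = jωL = j·2645·0.00376 = 0 + j9.946 Ω
  Z2: Z = 1/(jωC) = -j/(ω·C) = 0 - j1.341e+04 Ω
  Z3: Z = jωL = j·2645·0.00311 = 0 + j8.227 Ω
  Z4: Z = R = 296 Ω
  Z5: Z = 1/(jωC) = -j/(ω·C) = 0 - j6.667 Ω
Step 3 — Bridge requires nodal analysis (the Z5 bridge couples midpoints C and D, so the two paths cannot be reduced to a simple series/parallel combination). Setting node B to ground and injecting 1 A at node A, the 3-node admittance system at A, C, D solves to V_A = Z_AB = 295.6 - j4.177 Ω = 295.7∠-0.8° Ω.
Step 4 — Source phasor: V = 120∠-90.0° V = 0 - j120 V.
Step 5 — Current: I = V / Z = 0.005733 - j0.4058 A = 0.4059∠-89.2° A.
Step 6 — Complex power: S = V·I* = 48.7 - j0.688 VA.
Step 7 — Real power: P = Re(S) = 48.7 W.
Step 8 — Reactive power: Q = Im(S) = -0.688 VAR.
Step 9 — Apparent power: |S| = 48.7 VA.
Step 10 — Power factor: PF = P/|S| = 0.9999 (leading).

(a) P = 48.7 W  (b) Q = -0.688 VAR  (c) S = 48.7 VA  (d) PF = 0.9999 (leading)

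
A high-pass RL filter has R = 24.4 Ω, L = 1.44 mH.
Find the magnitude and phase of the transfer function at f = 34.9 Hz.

Step 1 — Angular frequency: ω = 2π·34.9 = 219.3 rad/s.
Step 2 — Transfer function: H(jω) = jωL/(R + jωL).
Step 3 — Numerator jωL = j·0.3158; denominator R + jωL = 24.4 + j0.3158.
Step 4 — H = 0.0001674 + j0.01294.
Step 5 — Magnitude: |H| = 0.01294 (-37.8 dB); phase: φ = 89.3°.

|H| = 0.01294 (-37.8 dB), φ = 89.3°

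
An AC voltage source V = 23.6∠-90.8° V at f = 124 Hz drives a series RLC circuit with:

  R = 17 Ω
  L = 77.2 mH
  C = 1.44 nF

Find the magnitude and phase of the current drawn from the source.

Step 1 — Angular frequency: ω = 2π·f = 2π·124 = 779.1 rad/s.
Step 2 — Component impedances:
  R: Z = R = 17 Ω
  L: Z = jωL = j·779.1·0.0772 = 0 + j60.15 Ω
  C: Z = 1/(jωC) = -j/(ω·C) = 0 - j8.913e+05 Ω
Step 3 — Series combination: Z_total = R + L + C = 17 - j8.913e+05 Ω = 8.913e+05∠-90.0° Ω.
Step 4 — Source phasor: V = 23.6∠-90.8° V = -0.3295 - j23.6 V.
Step 5 — Ohm's law: I = V / Z_total = (-0.3295 - j23.6) / (17 - j8.913e+05) = 2.648e-05 - j3.702e-07 A.
Step 6 — Convert to polar: |I| = 2.648e-05 A, ∠I = -0.8°.

I = 2.648e-05∠-0.8° A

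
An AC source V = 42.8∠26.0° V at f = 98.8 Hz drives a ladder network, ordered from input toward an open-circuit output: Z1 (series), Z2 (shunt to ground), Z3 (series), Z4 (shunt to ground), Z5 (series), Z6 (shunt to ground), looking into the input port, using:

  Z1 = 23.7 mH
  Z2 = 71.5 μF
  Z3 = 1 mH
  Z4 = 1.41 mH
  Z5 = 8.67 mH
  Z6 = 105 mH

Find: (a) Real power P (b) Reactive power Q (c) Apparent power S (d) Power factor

Step 1 — Angular frequency: ω = 2π·f = 2π·98.8 = 620.8 rad/s.
Step 2 — Component impedances:
  Z1: Z = jωL = j·620.8·0.0237 = 0 + j14.71 Ω
  Z2: Z = 1/(jωC) = -j/(ω·C) = 0 - j22.53 Ω
  Z3: Z = jωL = j·620.8·0.001 = 0 + j0.6208 Ω
  Z4: Z = jωL = j·620.8·0.00141 = 0 + j0.8753 Ω
  Z5: Z = jωL = j·620.8·0.00867 = 0 + j5.382 Ω
  Z6: Z = jωL = j·620.8·0.105 = 0 + j65.18 Ω
Step 3 — Ladder network (open output): work backward from the far end, alternating series and parallel combinations. Z_in = 0 + j16.3 Ω = 16.3∠90.0° Ω.
Step 4 — Source phasor: V = 42.8∠26.0° V = 38.47 + j18.76 V.
Step 5 — Current: I = V / Z = 1.151 - j2.36 A = 2.625∠-64.0° A.
Step 6 — Complex power: S = V·I* = 0 + j112.4 VA.
Step 7 — Real power: P = Re(S) = 0 W.
Step 8 — Reactive power: Q = Im(S) = 112.4 VAR.
Step 9 — Apparent power: |S| = 112.4 VA.
Step 10 — Power factor: PF = P/|S| = 0 (lagging).

(a) P = 0 W  (b) Q = 112.4 VAR  (c) S = 112.4 VA  (d) PF = 0 (lagging)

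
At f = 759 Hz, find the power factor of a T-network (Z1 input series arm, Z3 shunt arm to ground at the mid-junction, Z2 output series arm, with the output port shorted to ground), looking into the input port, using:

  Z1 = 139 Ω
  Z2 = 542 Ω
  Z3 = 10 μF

Step 1 — Angular frequency: ω = 2π·f = 2π·759 = 4769 rad/s.
Step 2 — Component impedances:
  Z1: Z = R = 139 Ω
  Z2: Z = R = 542 Ω
  Z3: Z = 1/(jωC) = -j/(ω·C) = 0 - j20.97 Ω
Step 3 — With the output port shorted to ground, the output series arm Z2 runs from the junction to ground; the shunt arm Z3 also runs from the junction to ground. They appear in parallel: Z3 || Z2 = 0.81 - j20.94 Ω.
Step 4 — Series with input arm Z1: Z_in = Z1 + (Z3 || Z2) = 139.8 - j20.94 Ω = 141.4∠-8.5° Ω.
Step 5 — Power factor: PF = cos(φ) = Re(Z)/|Z| = 139.81/141.37 = 0.989.
Step 6 — Type: Im(Z) = -20.94 ⇒ leading (phase φ = -8.5°).

PF = 0.989 (leading, φ = -8.5°)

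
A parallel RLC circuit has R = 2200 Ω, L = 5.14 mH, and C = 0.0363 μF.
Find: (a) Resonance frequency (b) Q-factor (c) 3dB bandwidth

Step 1 — Resonance: ω₀ = 1/√(LC) = 1/√(0.00514·3.63e-08) = 7.321e+04 rad/s.
Step 2 — f₀ = ω₀/(2π) = 1.165e+04 Hz.
Step 3 — Parallel Q: Q = R/(ω₀L) = 2200/(7.321e+04·0.00514) = 5.846.
Step 4 — Bandwidth: Δω = ω₀/Q = 1.252e+04 rad/s; BW = Δω/(2π) = 1993 Hz.

(a) f₀ = 1.165e+04 Hz  (b) Q = 5.846  (c) BW = 1993 Hz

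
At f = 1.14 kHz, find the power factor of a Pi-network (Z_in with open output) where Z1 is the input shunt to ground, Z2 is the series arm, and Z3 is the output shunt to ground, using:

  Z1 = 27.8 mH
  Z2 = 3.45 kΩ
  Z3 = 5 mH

Step 1 — Angular frequency: ω = 2π·f = 2π·1140 = 7163 rad/s.
Step 2 — Component impedances:
  Z1: Z = jωL = j·7163·0.0278 = 0 + j199.1 Ω
  Z2: Z = R = 3450 Ω
  Z3: Z = jωL = j·7163·0.005 = 0 + j35.81 Ω
Step 3 — With open output, the series arm Z2 and the output shunt Z3 appear in series to ground: Z2 + Z3 = 3450 + j35.81 Ω.
Step 4 — Parallel with input shunt Z1: Z_in = Z1 || (Z2 + Z3) = 11.44 + j198.3 Ω = 198.7∠86.7° Ω.
Step 5 — Power factor: PF = cos(φ) = Re(Z)/|Z| = 11.44/198.68 = 0.05758.
Step 6 — Type: Im(Z) = 198.3 ⇒ lagging (phase φ = 86.7°).

PF = 0.05758 (lagging, φ = 86.7°)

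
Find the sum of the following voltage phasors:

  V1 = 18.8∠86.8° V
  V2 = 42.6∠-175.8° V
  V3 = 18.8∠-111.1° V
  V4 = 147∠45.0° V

Step 1 — Convert each phasor to rectangular form:
  V1 = 18.8·(cos(86.8°) + j·sin(86.8°)) = 1.049 + j18.77 V
  V2 = 42.6·(cos(-175.8°) + j·sin(-175.8°)) = -42.49 - j3.12 V
  V3 = 18.8·(cos(-111.1°) + j·sin(-111.1°)) = -6.768 - j17.54 V
  V4 = 147·(cos(45.0°) + j·sin(45.0°)) = 103.9 + j103.9 V
Step 2 — Sum components: V_total = 55.74 + j102.1 V.
Step 3 — Convert to polar: |V_total| = 116.3 V, ∠V_total = 61.4°.

V_total = 116.3∠61.4° V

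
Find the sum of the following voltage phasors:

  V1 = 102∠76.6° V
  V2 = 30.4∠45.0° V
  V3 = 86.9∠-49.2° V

Step 1 — Convert each phasor to rectangular form:
  V1 = 102·(cos(76.6°) + j·sin(76.6°)) = 23.64 + j99.22 V
  V2 = 30.4·(cos(45.0°) + j·sin(45.0°)) = 21.5 + j21.5 V
  V3 = 86.9·(cos(-49.2°) + j·sin(-49.2°)) = 56.78 - j65.78 V
Step 2 — Sum components: V_total = 101.9 + j54.94 V.
Step 3 — Convert to polar: |V_total| = 115.8 V, ∠V_total = 28.3°.

V_total = 115.8∠28.3° V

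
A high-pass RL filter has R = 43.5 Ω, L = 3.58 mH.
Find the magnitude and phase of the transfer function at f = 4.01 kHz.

Step 1 — Angular frequency: ω = 2π·4010 = 2.52e+04 rad/s.
Step 2 — Transfer function: H(jω) = jωL/(R + jωL).
Step 3 — Numerator jωL = j·90.2; denominator R + jωL = 43.5 + j90.2.
Step 4 — H = 0.8113 + j0.3913.
Step 5 — Magnitude: |H| = 0.9007 (-0.9 dB); phase: φ = 25.7°.

|H| = 0.9007 (-0.9 dB), φ = 25.7°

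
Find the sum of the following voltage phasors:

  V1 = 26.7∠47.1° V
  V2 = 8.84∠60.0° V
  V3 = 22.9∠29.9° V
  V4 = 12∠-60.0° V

Step 1 — Convert each phasor to rectangular form:
  V1 = 26.7·(cos(47.1°) + j·sin(47.1°)) = 18.18 + j19.56 V
  V2 = 8.84·(cos(60.0°) + j·sin(60.0°)) = 4.42 + j7.656 V
  V3 = 22.9·(cos(29.9°) + j·sin(29.9°)) = 19.85 + j11.42 V
  V4 = 12·(cos(-60.0°) + j·sin(-60.0°)) = 6 - j10.39 V
Step 2 — Sum components: V_total = 48.45 + j28.24 V.
Step 3 — Convert to polar: |V_total| = 56.08 V, ∠V_total = 30.2°.

V_total = 56.08∠30.2° V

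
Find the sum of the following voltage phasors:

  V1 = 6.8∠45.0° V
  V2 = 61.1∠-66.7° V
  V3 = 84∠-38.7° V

Step 1 — Convert each phasor to rectangular form:
  V1 = 6.8·(cos(45.0°) + j·sin(45.0°)) = 4.808 + j4.808 V
  V2 = 61.1·(cos(-66.7°) + j·sin(-66.7°)) = 24.17 - j56.12 V
  V3 = 84·(cos(-38.7°) + j·sin(-38.7°)) = 65.56 - j52.52 V
Step 2 — Sum components: V_total = 94.53 - j103.8 V.
Step 3 — Convert to polar: |V_total| = 140.4 V, ∠V_total = -47.7°.

V_total = 140.4∠-47.7° V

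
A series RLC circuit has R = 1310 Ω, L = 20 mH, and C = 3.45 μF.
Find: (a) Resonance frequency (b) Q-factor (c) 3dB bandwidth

Step 1 — Resonance: ω₀ = 1/√(LC) = 1/√(0.02·3.45e-06) = 3807 rad/s.
Step 2 — f₀ = ω₀/(2π) = 605.9 Hz.
Step 3 — Series Q: Q = ω₀L/R = 3807·0.02/1310 = 0.05812.
Step 4 — Bandwidth: Δω = ω₀/Q = 6.55e+04 rad/s; BW = Δω/(2π) = 1.042e+04 Hz.

(a) f₀ = 605.9 Hz  (b) Q = 0.05812  (c) BW = 1.042e+04 Hz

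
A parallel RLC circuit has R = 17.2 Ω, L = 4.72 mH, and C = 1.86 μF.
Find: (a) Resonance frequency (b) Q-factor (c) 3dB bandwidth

Step 1 — Resonance: ω₀ = 1/√(LC) = 1/√(0.00472·1.86e-06) = 1.067e+04 rad/s.
Step 2 — f₀ = ω₀/(2π) = 1699 Hz.
Step 3 — Parallel Q: Q = R/(ω₀L) = 17.2/(1.067e+04·0.00472) = 0.3414.
Step 4 — Bandwidth: Δω = ω₀/Q = 3.126e+04 rad/s; BW = Δω/(2π) = 4975 Hz.

(a) f₀ = 1699 Hz  (b) Q = 0.3414  (c) BW = 4975 Hz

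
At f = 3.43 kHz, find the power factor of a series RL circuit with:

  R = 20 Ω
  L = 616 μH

Step 1 — Angular frequency: ω = 2π·f = 2π·3430 = 2.155e+04 rad/s.
Step 2 — Component impedances:
  R: Z = R = 20 Ω
  L: Z = jωL = j·2.155e+04·0.000616 = 0 + j13.28 Ω
Step 3 — Series combination: Z_total = R + L = 20 + j13.28 Ω = 24.01∠33.6° Ω.
Step 4 — Power factor: PF = cos(φ) = Re(Z)/|Z| = 20/24.005 = 0.8332.
Step 5 — Type: Im(Z) = 13.28 ⇒ lagging (phase φ = 33.6°).

PF = 0.8332 (lagging, φ = 33.6°)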